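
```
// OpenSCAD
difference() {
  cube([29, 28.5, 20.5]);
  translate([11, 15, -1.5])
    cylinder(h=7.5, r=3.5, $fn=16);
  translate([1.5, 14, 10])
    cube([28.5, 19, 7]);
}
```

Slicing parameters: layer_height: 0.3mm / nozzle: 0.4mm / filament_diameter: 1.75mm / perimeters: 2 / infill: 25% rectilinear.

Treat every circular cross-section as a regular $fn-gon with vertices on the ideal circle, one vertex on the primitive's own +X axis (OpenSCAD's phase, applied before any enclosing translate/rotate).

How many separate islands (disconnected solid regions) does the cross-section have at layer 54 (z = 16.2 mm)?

At z = 16.2 mm: the 29×28.5 cube contributes its full rectangle; the cylinder at (11, 15) is not intersected at this z (z outside [-1.5, 6]); the 28.5×19 cube at (1.5, 14) contributes its full rectangle; After the difference (first − rest): starting from the 29×28.5 cube, the 28.5×19 cube at (1.5, 14) partially overlaps it — only the 398.75 mm² overlap (of its 541.50 mm²) is removed, clipping the outline — 1 connected region. Overall, the cross-section is a single solid region. Island count = 1.

1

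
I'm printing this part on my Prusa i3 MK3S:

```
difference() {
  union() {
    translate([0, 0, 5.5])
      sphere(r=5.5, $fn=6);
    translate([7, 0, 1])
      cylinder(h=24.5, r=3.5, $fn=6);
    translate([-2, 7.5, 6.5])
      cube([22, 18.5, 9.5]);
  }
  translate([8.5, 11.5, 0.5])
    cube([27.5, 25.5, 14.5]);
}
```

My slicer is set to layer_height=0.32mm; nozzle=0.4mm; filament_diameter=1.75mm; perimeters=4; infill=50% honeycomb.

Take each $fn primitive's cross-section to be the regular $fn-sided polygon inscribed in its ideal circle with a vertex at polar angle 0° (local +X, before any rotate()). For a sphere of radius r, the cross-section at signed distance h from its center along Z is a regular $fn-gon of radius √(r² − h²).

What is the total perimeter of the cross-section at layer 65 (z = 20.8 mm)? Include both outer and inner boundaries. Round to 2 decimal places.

21.00 mm

At z = 20.8 mm: the sphere is absent (|z−center|=15.300 > r=5.5); the r=3.5 cylinder at (7, 0) contributes a regular 6-gon of circumradius 3.5 (perimeter = 2·6·3.500·sin(180°/6) = 21.00 mm); the cube at (-2, 7.5) is absent (z outside [6.5, 16]); Taking the union: only the r=3.5 cylinder at (7, 0) is present, so the union is just that shape — boundary = 21.00 mm; the cube at (8.5, 11.5) does not reach this height (z outside [0.5, 15]); Taking the first minus the rest: none of the subtracted shapes is present at this height, so that combined region is unchanged — boundary = 21.00 mm. Overall, the cross-section is a single solid region. Total boundary length (outer) = 21.00 mm.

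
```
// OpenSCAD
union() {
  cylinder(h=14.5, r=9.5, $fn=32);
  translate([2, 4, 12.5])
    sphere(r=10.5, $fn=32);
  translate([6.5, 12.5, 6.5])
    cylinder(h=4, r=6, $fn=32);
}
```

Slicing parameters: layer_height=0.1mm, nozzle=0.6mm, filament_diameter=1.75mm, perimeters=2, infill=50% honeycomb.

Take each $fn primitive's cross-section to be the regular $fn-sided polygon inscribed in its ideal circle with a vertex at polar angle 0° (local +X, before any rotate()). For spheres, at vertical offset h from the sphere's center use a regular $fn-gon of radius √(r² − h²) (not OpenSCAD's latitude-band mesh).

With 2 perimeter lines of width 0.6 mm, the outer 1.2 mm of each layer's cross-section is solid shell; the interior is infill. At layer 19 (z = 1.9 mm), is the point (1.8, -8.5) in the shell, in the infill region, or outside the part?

At z = 1.9 mm: the r=9.5 cylinder gives a regular 32-gon of circumradius 9.5 (constant along its height); the sphere at (2, 4) is absent (|z−center|=10.600 > r=10.5); the cylinder at (6.5, 12.5) does not reach this height (z outside [6.5, 10.5]); Merging all regions: only the r=9.5 cylinder is present, so the union is just that shape — 1 connected region. Overall, the cross-section is a single solid region. The nearest boundary edge runs (1.85, -9.32)→(3.64, -8.78); distance from the point to it = 0.80 mm. The point is inside the cross-section, 0.80 mm from the nearest boundary — within the 1.2 mm shell band (2 × 0.6).

shell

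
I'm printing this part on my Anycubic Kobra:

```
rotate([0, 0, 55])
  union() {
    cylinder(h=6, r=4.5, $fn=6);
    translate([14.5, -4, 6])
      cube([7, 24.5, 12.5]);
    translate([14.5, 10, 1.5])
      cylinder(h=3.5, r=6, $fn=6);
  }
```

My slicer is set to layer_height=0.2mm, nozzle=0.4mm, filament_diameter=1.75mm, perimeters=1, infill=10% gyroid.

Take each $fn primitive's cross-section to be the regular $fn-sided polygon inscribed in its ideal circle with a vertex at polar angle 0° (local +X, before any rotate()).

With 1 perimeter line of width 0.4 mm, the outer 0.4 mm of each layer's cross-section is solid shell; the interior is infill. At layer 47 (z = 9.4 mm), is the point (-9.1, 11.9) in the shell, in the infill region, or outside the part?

outside

At z = 9.4 mm: the cylinder is not intersected at this z (z outside [0, 6]); the 7×24.5 cube at (14.5, -4) contributes its full rectangle; the cylinder at (14.5, 10) is absent (z outside [1.5, 5]); Taking the union: only the 7×24.5 cube at (14.5, -4) is present, so the union is just that shape — 1 connected region; (rotated 55° about Z; rotation is an isometry so areas/perimeters/island counts are preserved). Overall, the cross-section is a single solid region. Undo the 55° rotation: the query point maps to (4.528, 14.280) in the un-rotated model frame. The nearest boundary edge runs (14.50, 20.50)→(14.50, -4.00); distance from the point to it = 9.97 mm. The point is not inside any of the regions above, so it lies outside the cross-section (9.97 mm from the nearest boundary).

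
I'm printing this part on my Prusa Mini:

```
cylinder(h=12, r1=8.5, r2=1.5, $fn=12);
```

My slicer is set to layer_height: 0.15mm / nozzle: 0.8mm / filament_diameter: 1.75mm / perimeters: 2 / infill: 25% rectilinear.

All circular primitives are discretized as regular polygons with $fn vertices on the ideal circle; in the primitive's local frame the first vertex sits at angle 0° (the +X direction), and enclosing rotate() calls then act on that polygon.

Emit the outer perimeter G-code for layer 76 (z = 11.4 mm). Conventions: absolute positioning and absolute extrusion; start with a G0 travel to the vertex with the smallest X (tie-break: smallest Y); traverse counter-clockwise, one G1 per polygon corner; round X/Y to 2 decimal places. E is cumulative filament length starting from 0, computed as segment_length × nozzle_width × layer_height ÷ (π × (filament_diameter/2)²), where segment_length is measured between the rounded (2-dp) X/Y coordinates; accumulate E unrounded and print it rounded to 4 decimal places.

At z = 11.4 mm: the cone contributes a regular 12-gon of circumradius 1.850 (interpolated between r1=8.5 and r2=1.5 at t=0.950). The outline is a single polygon with 12 vertices. Extrusion per mm of travel: 0.8 × 0.15 / (π × 0.875²) = 0.049890. Accumulating E over each segment gives final E = 0.5729.

G0 X-1.85 Y0.00 Z11.40
G1 X-1.60 Y-0.92 E0.0476
G1 X-0.93 Y-1.60 E0.0952
G1 X0.00 Y-1.85 E0.1432
G1 X0.93 Y-1.60 E0.1913
G1 X1.60 Y-0.93 E0.2386
G1 X1.85 Y0.00 E0.2866
G1 X1.60 Y0.92 E0.3342
G1 X0.93 Y1.60 E0.3818
G1 X0.00 Y1.85 E0.4298
G1 X-0.92 Y1.60 E0.4774
G1 X-1.60 Y0.92 E0.5254
G1 X-1.85 Y0.00 E0.5729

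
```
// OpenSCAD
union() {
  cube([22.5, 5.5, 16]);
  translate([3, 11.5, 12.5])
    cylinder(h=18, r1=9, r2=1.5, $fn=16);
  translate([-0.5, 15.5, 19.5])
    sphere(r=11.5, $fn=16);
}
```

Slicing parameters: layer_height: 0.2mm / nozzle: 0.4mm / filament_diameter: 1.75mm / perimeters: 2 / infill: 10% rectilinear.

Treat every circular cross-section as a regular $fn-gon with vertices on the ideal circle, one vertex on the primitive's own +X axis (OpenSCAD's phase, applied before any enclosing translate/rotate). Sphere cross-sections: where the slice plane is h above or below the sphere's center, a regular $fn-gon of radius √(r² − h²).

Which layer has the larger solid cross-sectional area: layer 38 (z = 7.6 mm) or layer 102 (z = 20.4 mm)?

Layer 38 (z = 7.6): the cube (footprint 22.5×5.5) is included at this height (area 123.75 mm²); the cone at (3, 11.5) is absent (z outside [12.5, 30.5]); the sphere at (-0.5, 15.5) is absent (|z−center|=11.900 > r=11.5); Combining (union): only the 22.5×5.5 cube is present, so the union is just that shape — area = 123.75 mm². So its area = 123.75 mm². Layer 102 (z = 20.4): the cube is not intersected at this z (z outside [0, 16]); the cone at (3, 11.5) contributes a regular 16-gon of circumradius 5.708 (interpolated between r1=9 and r2=1.5 at t=0.439) (area = (16/2)·5.708²·sin(360°/16) = 99.76 mm²); the r=11.5 sphere at (-0.5, 15.5) contributes a regular 16-gon of circumradius √(11.5²−0.9²) = 11.465 (area = (16/2)·11.465²·sin(360°/16) = 402.40 mm²); Merging all regions: the cone at (3, 11.5) lies entirely inside the r=11.5 sphere at (-0.5, 15.5), so the union is just the r=11.5 sphere at (-0.5, 15.5) — area = 402.40 mm². So its area = 402.40 mm². Layer 102 is larger (402.40 vs 123.75 mm²).

layer 102 (z = 20.4 mm)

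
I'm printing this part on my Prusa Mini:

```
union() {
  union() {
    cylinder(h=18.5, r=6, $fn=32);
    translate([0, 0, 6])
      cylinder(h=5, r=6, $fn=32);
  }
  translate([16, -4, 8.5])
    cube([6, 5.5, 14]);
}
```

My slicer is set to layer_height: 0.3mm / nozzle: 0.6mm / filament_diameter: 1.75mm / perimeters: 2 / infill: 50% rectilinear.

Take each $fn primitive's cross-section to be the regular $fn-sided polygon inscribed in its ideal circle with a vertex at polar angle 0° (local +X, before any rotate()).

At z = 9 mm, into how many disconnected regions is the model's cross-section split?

2

At z = 9 mm: the cylinder: section is a regular 32-gon, circumradius r=6; the r=6 cylinder gives a regular 32-gon of circumradius 6 (constant along its height); Merging all regions: the r=6 cylinder lies entirely inside the r=6 cylinder, so the union is just the r=6 cylinder — 1 connected region; the cube at (16, -4) is present — its section is the full 6×5.5 rectangle; Merging all regions: the 2 present regions are separate (no shared area or edge), so areas and boundary lengths simply add and each stays a separate island — 2 connected regions. The result has 2 disconnected regions.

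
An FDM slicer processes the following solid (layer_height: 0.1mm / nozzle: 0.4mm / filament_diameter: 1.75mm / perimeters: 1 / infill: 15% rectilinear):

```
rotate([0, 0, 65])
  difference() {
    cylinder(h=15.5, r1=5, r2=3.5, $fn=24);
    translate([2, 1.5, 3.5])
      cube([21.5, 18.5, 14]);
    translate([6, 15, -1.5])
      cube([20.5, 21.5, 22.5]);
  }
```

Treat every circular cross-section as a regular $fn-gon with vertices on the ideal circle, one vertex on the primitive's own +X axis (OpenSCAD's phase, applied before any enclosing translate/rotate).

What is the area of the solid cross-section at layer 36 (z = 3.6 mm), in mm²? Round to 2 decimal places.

At z = 3.6 mm: the cone (r1=5→r2=3.5) has section circumradius 4.652 here — a regular 24-gon (area = (24/2)·4.652²·sin(360°/24) = 67.20 mm²); the cube at (2, 1.5) (footprint 21.5×18.5) is included at this height (area 397.75 mm²); the 20.5×21.5 cube at (6, 15) contributes its full rectangle (area 440.75 mm²); After the difference (first − rest): starting from the cone (67.20 mm²), the 21.5×18.5 cube at (2, 1.5) partially overlaps it — only the 4.03 mm² overlap (of its 397.75 mm²) is removed, clipping the outline; the 20.5×21.5 cube at (6, 15) misses the remaining region (no effect) — area = 63.17 mm²; (rotated 65° about Z; rotation is an isometry so areas/perimeters/island counts are preserved). Overall, the cross-section is a single solid region. Net area = 63.17 mm².

63.17 mm²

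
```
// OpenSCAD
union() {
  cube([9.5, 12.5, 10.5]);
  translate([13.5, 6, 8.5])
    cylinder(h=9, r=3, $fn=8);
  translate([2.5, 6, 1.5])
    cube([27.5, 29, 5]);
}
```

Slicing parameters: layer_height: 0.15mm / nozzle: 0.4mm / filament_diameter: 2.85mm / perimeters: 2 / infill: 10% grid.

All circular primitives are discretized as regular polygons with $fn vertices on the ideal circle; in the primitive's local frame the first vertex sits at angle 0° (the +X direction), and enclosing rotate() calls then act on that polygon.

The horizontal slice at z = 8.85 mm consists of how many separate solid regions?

2

At z = 8.85 mm: the cube is present — its section is the full 9.5×12.5 rectangle; the cylinder at (13.5, 6): section is a regular 8-gon, circumradius r=3; the cube at (2.5, 6) does not reach this height (z outside [1.5, 6.5]); Combining (union): the 2 present regions are separate (no shared area or edge), so areas and boundary lengths simply add and each stays a separate island — 2 connected regions. The result has 2 disconnected regions.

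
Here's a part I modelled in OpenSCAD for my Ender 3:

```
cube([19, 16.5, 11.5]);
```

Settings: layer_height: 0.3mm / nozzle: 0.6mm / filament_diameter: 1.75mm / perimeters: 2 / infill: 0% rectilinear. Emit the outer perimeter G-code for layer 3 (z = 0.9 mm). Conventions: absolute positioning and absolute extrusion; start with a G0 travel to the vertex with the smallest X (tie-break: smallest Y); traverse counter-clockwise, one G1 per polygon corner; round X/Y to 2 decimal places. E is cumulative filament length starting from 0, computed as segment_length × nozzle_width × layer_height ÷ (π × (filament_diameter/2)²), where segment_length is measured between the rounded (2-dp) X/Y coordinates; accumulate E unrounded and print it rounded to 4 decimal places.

G0 X0.00 Y0.00 Z0.90
G1 X19.00 Y0.00 E1.4219
G1 X19.00 Y16.50 E2.6567
G1 X0.00 Y16.50 E4.0785
G1 X0.00 Y0.00 E5.3133

At z = 0.9 mm: the cube is present — its section is the full 19×16.5 rectangle. The outline is a single polygon with 4 vertices. Extrusion per mm of travel: 0.6 × 0.3 / (π × 0.875²) = 0.074835. Accumulating E over each segment gives final E = 5.3133.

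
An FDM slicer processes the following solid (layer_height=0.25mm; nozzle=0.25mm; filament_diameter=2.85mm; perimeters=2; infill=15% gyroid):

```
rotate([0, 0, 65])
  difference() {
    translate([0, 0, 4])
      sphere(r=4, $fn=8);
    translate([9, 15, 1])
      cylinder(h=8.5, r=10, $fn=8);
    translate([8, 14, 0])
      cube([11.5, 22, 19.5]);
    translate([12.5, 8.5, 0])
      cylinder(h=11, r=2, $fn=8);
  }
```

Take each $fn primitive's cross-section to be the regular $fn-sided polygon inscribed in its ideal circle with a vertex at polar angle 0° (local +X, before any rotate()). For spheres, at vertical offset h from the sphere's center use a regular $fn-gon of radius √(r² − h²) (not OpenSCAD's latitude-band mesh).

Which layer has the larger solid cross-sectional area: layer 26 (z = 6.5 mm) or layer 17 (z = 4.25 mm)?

Layer 26 (z = 6.5): the sphere: section is a regular 8-gon, circumradius = √(r²−h²) = √(4²−2.5²) = 3.122 (area = (8/2)·3.122²·sin(360°/8) = 27.58 mm²); the r=10 cylinder at (9, 15) gives a regular 8-gon of circumradius 10 (constant along its height) (area = (8/2)·10.000²·sin(360°/8) = 282.84 mm²); the cube at (8, 14) is present — its section is the full 11.5×22 rectangle (area 253.00 mm²); the r=2 cylinder at (12.5, 8.5) contributes a regular 8-gon of circumradius 2 (area = (8/2)·2.000²·sin(360°/8) = 11.31 mm²); After the difference (first − rest): starting from the r=4 sphere (27.58 mm²), the r=10 cylinder at (9, 15) misses the remaining region (no effect); the 11.5×22 cube at (8, 14) misses the remaining region (no effect); the r=2 cylinder at (12.5, 8.5) misses the remaining region (no effect) — area = 27.58 mm²; (rotated 65° about Z; rotation is an isometry so areas/perimeters/island counts are preserved). So its area = 27.58 mm². Layer 17 (z = 4.25): the r=4 sphere slices to a regular 8-gon of circumradius 3.992 (√(r²−h²) with h=0.25 from center) (area = (8/2)·3.992²·sin(360°/8) = 45.08 mm²); the r=10 cylinder at (9, 15) contributes a regular 8-gon of circumradius 10 (area = (8/2)·10.000²·sin(360°/8) = 282.84 mm²); the cube at (8, 14) is present — its section is the full 11.5×22 rectangle (area 253.00 mm²); the cylinder at (12.5, 8.5): section is a regular 8-gon, circumradius r=2 (area = (8/2)·2.000²·sin(360°/8) = 11.31 mm²); Taking the first minus the rest: starting from the r=4 sphere (45.08 mm²), the r=10 cylinder at (9, 15) misses the remaining region (no effect); the 11.5×22 cube at (8, 14) misses the remaining region (no effect); the r=2 cylinder at (12.5, 8.5) misses the remaining region (no effect) — area = 45.08 mm²; (whole slice rotated 65° about Z — lengths, areas and connectivity unchanged). So its area = 45.08 mm². Layer 17 is larger (45.08 vs 27.58 mm²).

layer 17 (z = 4.25 mm)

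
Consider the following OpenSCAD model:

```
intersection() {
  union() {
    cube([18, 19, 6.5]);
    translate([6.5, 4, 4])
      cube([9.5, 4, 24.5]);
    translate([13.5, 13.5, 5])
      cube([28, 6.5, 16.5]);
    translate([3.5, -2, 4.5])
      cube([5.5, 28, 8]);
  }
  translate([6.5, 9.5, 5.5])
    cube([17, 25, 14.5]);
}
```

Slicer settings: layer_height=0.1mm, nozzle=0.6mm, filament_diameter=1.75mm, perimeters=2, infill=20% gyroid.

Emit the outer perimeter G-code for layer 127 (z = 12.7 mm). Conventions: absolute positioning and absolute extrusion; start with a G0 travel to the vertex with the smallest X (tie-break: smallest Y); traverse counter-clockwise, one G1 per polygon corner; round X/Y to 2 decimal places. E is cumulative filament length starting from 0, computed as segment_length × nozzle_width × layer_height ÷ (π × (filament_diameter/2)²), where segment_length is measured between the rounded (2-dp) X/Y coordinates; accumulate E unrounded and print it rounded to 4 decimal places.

At z = 12.7 mm: the cube does not reach this height (z outside [0, 6.5]); the 9.5×4 cube at (6.5, 4) contributes its full rectangle; the 28×6.5 cube at (13.5, 13.5) contributes its full rectangle; the cube at (3.5, -2) is not intersected at this z (z outside [4.5, 12.5]); Combining (union): the 2 present regions are separate (no shared area or edge), so areas and boundary lengths simply add and each stays a separate island — 2 connected regions; the 17×25 cube at (6.5, 9.5) contributes its full rectangle; Keeping only the common overlap: the 17×25 cube at (6.5, 9.5) partially overlaps that combined region; clipping to the common part keeps 65.00 mm² — 1 connected region. The outline is a single polygon with 4 vertices. Extrusion per mm of travel: 0.6 × 0.1 / (π × 0.875²) = 0.024945. Accumulating E over each segment gives final E = 0.8232.

G0 X13.50 Y13.50 Z12.70
G1 X23.50 Y13.50 E0.2495
G1 X23.50 Y20.00 E0.4116
G1 X13.50 Y20.00 E0.6610
G1 X13.50 Y13.50 E0.8232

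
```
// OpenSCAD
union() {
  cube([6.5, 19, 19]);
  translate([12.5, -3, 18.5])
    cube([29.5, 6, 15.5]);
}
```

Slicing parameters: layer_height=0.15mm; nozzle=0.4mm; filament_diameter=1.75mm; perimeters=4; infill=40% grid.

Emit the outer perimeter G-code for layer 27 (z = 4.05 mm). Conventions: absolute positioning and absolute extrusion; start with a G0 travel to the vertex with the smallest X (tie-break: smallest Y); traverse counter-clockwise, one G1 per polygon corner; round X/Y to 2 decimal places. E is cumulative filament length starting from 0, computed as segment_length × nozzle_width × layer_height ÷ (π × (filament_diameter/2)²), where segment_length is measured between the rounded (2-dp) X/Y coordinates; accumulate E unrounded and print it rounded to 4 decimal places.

At z = 4.05 mm: the cube (footprint 6.5×19) is included at this height; the cube at (12.5, -3) does not reach this height (z outside [18.5, 34]); Combining (union): only the 6.5×19 cube is present, so the union is just that shape — 1 connected region. The outline is a single polygon with 4 vertices. Extrusion per mm of travel: 0.4 × 0.15 / (π × 0.875²) = 0.024945. Accumulating E over each segment gives final E = 1.2722.

G0 X0.00 Y0.00 Z4.05
G1 X6.50 Y0.00 E0.1621
G1 X6.50 Y19.00 E0.6361
G1 X0.00 Y19.00 E0.7982
G1 X0.00 Y0.00 E1.2722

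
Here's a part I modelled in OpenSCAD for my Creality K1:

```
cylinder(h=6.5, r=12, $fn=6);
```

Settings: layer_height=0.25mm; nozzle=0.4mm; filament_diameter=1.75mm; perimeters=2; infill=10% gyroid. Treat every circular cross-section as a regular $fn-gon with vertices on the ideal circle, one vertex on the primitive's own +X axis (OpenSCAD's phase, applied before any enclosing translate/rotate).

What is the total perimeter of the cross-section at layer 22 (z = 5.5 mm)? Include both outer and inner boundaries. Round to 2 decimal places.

72.00 mm

At z = 5.5 mm: the r=12 cylinder contributes a regular 6-gon of circumradius 12 (perimeter = 2·6·12.000·sin(180°/6) = 72.00 mm). Overall, the cross-section is a single solid region. Total boundary length (outer) = 72.00 mm.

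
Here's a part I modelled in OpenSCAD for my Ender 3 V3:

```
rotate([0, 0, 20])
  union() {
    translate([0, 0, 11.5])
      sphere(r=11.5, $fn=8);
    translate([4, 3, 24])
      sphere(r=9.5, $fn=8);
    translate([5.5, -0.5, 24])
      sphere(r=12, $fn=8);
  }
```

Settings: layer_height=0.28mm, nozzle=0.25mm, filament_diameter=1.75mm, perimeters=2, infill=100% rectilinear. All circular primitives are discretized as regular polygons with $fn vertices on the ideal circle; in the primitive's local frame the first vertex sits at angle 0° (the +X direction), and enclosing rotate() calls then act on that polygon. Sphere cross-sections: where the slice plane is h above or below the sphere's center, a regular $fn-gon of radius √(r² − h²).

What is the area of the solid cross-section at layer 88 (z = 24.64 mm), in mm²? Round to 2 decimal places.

At z = 24.64 mm: the sphere is absent (|z−center|=13.140 > r=11.5); the r=9.5 sphere at (4, 3) contributes a regular 8-gon of circumradius √(9.5²−0.64²) = 9.478 (area = (8/2)·9.478²·sin(360°/8) = 254.11 mm²); the r=12 sphere at (5.5, -0.5) slices to a regular 8-gon of circumradius 11.983 (√(r²−h²) with h=0.64 from center) (area = (8/2)·11.983²·sin(360°/8) = 406.13 mm²); Merging all regions: the regions partially overlap — summed areas 660.24 mm² minus the doubly-counted overlap 236.86 mm² gives 423.38 mm² — area = 423.38 mm²; (whole slice rotated 20° about Z — lengths, areas and connectivity unchanged). Overall, the cross-section is a single solid region. Net area = 423.38 mm².

423.38 mm²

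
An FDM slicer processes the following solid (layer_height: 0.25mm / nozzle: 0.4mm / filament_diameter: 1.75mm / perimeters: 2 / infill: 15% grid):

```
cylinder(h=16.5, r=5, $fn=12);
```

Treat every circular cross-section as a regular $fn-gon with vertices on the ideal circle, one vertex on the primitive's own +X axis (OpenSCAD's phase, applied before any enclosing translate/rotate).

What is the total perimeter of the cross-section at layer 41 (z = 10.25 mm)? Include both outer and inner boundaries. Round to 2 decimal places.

31.06 mm

At z = 10.25 mm: the r=5 cylinder gives a regular 12-gon of circumradius 5 (constant along its height) (perimeter = 2·12·5.000·sin(180°/12) = 31.06 mm). Overall, the cross-section is a single solid region. Total boundary length (outer) = 31.06 mm.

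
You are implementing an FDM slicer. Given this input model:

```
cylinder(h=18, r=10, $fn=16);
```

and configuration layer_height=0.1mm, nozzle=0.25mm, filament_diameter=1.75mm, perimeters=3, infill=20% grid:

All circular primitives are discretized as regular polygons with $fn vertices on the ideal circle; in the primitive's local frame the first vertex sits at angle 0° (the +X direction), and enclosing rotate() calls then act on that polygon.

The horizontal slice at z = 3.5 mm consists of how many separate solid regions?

1

At z = 3.5 mm: the r=10 cylinder contributes a regular 16-gon of circumradius 10. The result has 1 disconnected region.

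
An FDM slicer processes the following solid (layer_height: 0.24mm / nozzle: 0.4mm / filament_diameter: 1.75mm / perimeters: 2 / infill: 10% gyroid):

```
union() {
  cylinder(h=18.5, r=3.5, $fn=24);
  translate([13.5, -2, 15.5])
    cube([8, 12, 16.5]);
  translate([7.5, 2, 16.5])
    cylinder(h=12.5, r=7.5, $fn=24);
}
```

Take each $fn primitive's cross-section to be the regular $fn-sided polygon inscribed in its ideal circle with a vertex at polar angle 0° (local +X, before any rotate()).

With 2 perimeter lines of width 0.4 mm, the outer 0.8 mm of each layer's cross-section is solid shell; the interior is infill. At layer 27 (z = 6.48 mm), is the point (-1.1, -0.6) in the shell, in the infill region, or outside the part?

infill

At z = 6.48 mm: the cylinder: section is a regular 24-gon, circumradius r=3.5; the cube at (13.5, -2) is absent (z outside [15.5, 32]); the cylinder at (7.5, 2) is not intersected at this z (z outside [16.5, 29]); Combining (union): only the r=3.5 cylinder is present, so the union is just that shape — 1 connected region. Overall, the cross-section is a single solid region. The nearest boundary edge runs (-3.38, -0.91)→(-3.03, -1.75); distance from the point to it = 2.22 mm. The point is inside the cross-section and 2.22 mm from the nearest boundary — more than the 0.8 mm shell width (2 × 0.4), so it's in the infill interior.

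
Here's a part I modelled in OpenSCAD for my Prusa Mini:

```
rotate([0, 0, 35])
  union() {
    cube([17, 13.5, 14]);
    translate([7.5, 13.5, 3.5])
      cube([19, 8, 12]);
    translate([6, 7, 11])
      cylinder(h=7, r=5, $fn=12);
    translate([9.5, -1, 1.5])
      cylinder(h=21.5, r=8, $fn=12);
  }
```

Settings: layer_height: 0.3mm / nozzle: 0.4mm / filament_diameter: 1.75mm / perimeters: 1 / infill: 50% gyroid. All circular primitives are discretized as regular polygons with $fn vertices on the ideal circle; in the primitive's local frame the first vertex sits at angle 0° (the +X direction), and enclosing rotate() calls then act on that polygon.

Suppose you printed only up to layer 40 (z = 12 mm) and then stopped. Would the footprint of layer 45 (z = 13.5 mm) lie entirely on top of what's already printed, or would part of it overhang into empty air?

entirely on top

Compare the two slices. At z = 12: the cube is present — its section is the full 17×13.5 rectangle (area 229.50 mm²); the cube at (7.5, 13.5) is present — its section is the full 19×8 rectangle (area 152.00 mm²); the cylinder at (6, 7): section is a regular 12-gon, circumradius r=5 (area = (12/2)·5.000²·sin(360°/12) = 75.00 mm²); the cylinder at (9.5, -1): section is a regular 12-gon, circumradius r=8 (area = (12/2)·8.000²·sin(360°/12) = 192.00 mm²); Combining (union): the regions partially overlap — summed areas 648.50 mm² minus the doubly-counted overlap 155.17 mm² gives 493.33 mm² — area = 493.33 mm²; (whole slice rotated 35° about Z — lengths, areas and connectivity unchanged). At z = 13.5: the cube is present — its section is the full 17×13.5 rectangle (area 229.50 mm²); the 19×8 cube at (7.5, 13.5) contributes its full rectangle (area 152.00 mm²); the r=5 cylinder at (6, 7) contributes a regular 12-gon of circumradius 5 (area = (12/2)·5.000²·sin(360°/12) = 75.00 mm²); the r=8 cylinder at (9.5, -1) gives a regular 12-gon of circumradius 8 (constant along its height) (area = (12/2)·8.000²·sin(360°/12) = 192.00 mm²); Merging all regions: the regions partially overlap — summed areas 648.50 mm² minus the doubly-counted overlap 155.17 mm² gives 493.33 mm² — area = 493.33 mm²; (whole slice rotated 35° about Z — lengths, areas and connectivity unchanged). Checking containment: the cross-section at z = 13.5 is a subset of the cross-section at z = 12.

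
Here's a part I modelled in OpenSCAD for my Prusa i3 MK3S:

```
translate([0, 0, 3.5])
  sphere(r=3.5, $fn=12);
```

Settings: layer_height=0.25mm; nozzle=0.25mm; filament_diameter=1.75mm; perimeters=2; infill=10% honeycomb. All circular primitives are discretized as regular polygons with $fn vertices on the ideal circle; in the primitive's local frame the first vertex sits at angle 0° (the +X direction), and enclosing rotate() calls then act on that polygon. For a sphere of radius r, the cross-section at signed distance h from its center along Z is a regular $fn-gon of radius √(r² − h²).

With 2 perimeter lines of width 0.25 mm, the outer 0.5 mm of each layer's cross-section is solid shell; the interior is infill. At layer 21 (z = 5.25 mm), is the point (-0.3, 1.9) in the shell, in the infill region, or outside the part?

infill

At z = 5.25 mm: the r=3.5 sphere slices to a regular 12-gon of circumradius 3.031 (√(r²−h²) with h=1.75 from center). Overall, the cross-section is a single solid region. The nearest boundary edge runs (0.00, 3.03)→(-1.52, 2.62); distance from the point to it = 1.01 mm. The point is inside the cross-section and 1.01 mm from the nearest boundary — more than the 0.5 mm shell width (2 × 0.25), so it's in the infill interior.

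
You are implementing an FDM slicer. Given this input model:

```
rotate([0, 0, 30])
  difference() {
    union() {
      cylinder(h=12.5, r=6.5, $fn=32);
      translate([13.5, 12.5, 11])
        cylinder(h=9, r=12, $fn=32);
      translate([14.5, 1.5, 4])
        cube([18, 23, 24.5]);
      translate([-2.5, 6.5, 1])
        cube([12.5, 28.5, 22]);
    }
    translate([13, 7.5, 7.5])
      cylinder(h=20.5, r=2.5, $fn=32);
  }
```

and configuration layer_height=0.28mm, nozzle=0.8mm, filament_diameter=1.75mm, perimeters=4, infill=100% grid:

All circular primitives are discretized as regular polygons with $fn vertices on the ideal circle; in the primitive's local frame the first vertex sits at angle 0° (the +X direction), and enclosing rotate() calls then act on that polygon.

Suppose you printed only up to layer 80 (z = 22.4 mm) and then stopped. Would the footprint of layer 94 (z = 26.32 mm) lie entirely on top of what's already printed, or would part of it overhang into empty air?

Compare the two slices. At z = 22.4: the cylinder is absent (z outside [0, 12.5]); the cylinder at (13.5, 12.5) is not intersected at this z (z outside [11, 20]); the cube at (14.5, 1.5) (footprint 18×23) is included at this height (area 414.00 mm²); the cube at (-2.5, 6.5) (footprint 12.5×28.5) is included at this height (area 356.25 mm²); Taking the union: the 2 present regions are separate (no shared area or edge), so areas and boundary lengths simply add and each stays a separate island — area = 770.25 mm²; the r=2.5 cylinder at (13, 7.5) contributes a regular 32-gon of circumradius 2.5 (area = (32/2)·2.500²·sin(360°/32) = 19.51 mm²); After the difference (first − rest): starting from that combined region (770.25 mm²), the r=2.5 cylinder at (13, 7.5) partially overlaps it — only the 2.76 mm² overlap (of its 19.51 mm²) is removed, clipping the outline — area = 767.49 mm²; (rotated 30° about Z; rotation is an isometry so areas/perimeters/island counts are preserved). At z = 26.32: the cylinder is not intersected at this z (z outside [0, 12.5]); the cylinder at (13.5, 12.5) does not reach this height (z outside [11, 20]); the cube at (14.5, 1.5) (footprint 18×23) is included at this height (area 414.00 mm²); the cube at (-2.5, 6.5) does not reach this height (z outside [1, 23]); Taking the union: only the 18×23 cube at (14.5, 1.5) is present, so the union is just that shape — area = 414.00 mm²; the r=2.5 cylinder at (13, 7.5) gives a regular 32-gon of circumradius 2.5 (constant along its height) (area = (32/2)·2.500²·sin(360°/32) = 19.51 mm²); Taking the first minus the rest: starting from the result so far (414.00 mm²), the r=2.5 cylinder at (13, 7.5) partially overlaps it — only the 2.76 mm² overlap (of its 19.51 mm²) is removed, clipping the outline — area = 411.24 mm²; (whole slice rotated 30° about Z — lengths, areas and connectivity unchanged). Checking containment: the cross-section at z = 26.32 is a subset of the cross-section at z = 22.4.

entirely on top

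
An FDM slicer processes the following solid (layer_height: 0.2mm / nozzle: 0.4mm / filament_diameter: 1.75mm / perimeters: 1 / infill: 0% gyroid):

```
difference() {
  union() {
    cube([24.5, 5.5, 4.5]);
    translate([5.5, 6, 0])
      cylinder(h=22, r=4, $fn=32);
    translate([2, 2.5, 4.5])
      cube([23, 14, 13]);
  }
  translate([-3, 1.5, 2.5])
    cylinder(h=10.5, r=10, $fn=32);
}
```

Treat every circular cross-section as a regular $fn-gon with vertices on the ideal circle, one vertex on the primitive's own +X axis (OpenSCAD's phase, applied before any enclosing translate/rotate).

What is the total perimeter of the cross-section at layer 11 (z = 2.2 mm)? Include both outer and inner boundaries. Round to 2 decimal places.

65.65 mm

At z = 2.2 mm: the 24.5×5.5 cube contributes its full rectangle (perimeter 60.00 mm); the r=4 cylinder at (5.5, 6) gives a regular 32-gon of circumradius 4 (constant along its height) (perimeter = 2·32·4.000·sin(180°/32) = 25.09 mm); the cube at (2, 2.5) does not reach this height (z outside [4.5, 17.5]); Merging all regions: the regions partially overlap (shared area 21.00 mm²), so the edge portions inside another operand are dropped and the merged outline is re-measured after clipping — boundary = 65.65 mm; the cylinder at (-3, 1.5) is not intersected at this z (z outside [2.5, 13]); After the difference (first − rest): none of the subtracted shapes is present at this height, so the result so far is unchanged — boundary = 65.65 mm. Overall, the cross-section is a single solid region. Total boundary length (outer) = 65.65 mm.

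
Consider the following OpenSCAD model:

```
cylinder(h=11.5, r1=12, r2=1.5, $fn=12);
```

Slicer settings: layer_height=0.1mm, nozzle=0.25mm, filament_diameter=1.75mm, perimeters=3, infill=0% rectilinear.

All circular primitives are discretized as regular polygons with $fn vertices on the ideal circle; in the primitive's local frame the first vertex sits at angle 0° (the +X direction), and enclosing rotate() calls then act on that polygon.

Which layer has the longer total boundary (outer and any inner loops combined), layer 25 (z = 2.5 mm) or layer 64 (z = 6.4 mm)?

layer 25 (z = 2.5 mm)

Layer 25 (z = 2.5): the cone (r1=12→r2=1.5) has section circumradius 9.717 here — a regular 12-gon (perimeter = 2·12·9.717·sin(180°/12) = 60.36 mm). So its perimeter = 60.36 mm. Layer 64 (z = 6.4): the cone (r1=12→r2=1.5) has section circumradius 6.157 here — a regular 12-gon (perimeter = 2·12·6.157·sin(180°/12) = 38.24 mm). So its perimeter = 38.24 mm. Layer 25 is larger (60.36 vs 38.24 mm).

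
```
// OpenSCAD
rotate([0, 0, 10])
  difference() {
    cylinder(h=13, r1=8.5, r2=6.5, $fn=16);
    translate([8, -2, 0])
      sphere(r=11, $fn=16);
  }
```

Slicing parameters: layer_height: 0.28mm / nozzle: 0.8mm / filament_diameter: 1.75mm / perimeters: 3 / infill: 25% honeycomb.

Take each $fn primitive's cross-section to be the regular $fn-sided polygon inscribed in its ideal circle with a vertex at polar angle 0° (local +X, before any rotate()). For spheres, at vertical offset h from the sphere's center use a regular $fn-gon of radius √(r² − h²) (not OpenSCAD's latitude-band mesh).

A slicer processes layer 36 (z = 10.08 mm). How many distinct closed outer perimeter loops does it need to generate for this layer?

At z = 10.08 mm: the cone contributes a regular 16-gon of circumradius 6.949 (interpolated between r1=8.5 and r2=6.5 at t=0.775); the sphere at (8, -2): section is a regular 16-gon, circumradius = √(r²−h²) = √(11²−10.08²) = 4.404; Taking the first minus the rest: starting from the cone, the r=11 sphere at (8, -2) partially overlaps it — only the 14.85 mm² overlap (of its 59.37 mm²) is removed, clipping the outline — 1 connected region; (whole slice rotated 10° about Z — lengths, areas and connectivity unchanged). The result has 1 disconnected region.

1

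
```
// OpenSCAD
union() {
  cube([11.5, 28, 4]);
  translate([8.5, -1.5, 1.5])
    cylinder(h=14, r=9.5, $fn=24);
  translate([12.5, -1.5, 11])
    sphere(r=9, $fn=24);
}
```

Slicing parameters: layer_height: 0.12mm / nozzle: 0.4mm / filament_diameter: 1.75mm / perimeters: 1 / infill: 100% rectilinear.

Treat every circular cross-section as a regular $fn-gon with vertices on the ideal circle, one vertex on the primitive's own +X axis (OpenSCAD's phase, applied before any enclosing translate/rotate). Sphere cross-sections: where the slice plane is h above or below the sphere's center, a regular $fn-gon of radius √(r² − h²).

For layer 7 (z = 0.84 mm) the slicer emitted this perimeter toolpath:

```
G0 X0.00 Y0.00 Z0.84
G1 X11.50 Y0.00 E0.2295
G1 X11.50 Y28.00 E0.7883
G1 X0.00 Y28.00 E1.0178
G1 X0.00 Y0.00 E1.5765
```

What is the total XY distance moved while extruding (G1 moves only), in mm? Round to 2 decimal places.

Sum the Euclidean lengths of each G1 segment: total = 79.00 mm.

79.00 mm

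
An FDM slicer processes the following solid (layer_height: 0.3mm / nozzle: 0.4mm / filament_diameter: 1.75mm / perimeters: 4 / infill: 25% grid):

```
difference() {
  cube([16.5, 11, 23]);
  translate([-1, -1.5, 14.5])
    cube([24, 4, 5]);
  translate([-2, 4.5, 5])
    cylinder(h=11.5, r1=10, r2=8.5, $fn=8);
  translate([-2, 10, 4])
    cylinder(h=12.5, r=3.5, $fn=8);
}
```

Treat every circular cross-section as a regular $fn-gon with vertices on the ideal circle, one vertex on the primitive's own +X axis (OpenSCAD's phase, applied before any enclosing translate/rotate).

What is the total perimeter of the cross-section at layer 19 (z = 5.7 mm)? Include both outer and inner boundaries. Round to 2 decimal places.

At z = 5.7 mm: the cube (footprint 16.5×11) is included at this height (perimeter 55.00 mm); the cube at (-1, -1.5) does not reach this height (z outside [14.5, 19.5]); the cone at (-2, 4.5) contributes a regular 8-gon of circumradius 9.909 (interpolated between r1=10 and r2=8.5 at t=0.061) (perimeter = 2·8·9.909·sin(180°/8) = 60.67 mm); the r=3.5 cylinder at (-2, 10) gives a regular 8-gon of circumradius 3.5 (constant along its height) (perimeter = 2·8·3.500·sin(180°/8) = 21.43 mm); Taking the first minus the rest: starting from the 16.5×11 cube, the cone at (-2, 4.5) partially overlaps it — only the 74.05 mm² overlap (of its 277.70 mm²) is removed, clipping the outline; the r=3.5 cylinder at (-2, 10) misses the remaining region (no effect) — boundary = 44.65 mm. Overall, the cross-section is a single solid region. Total boundary length (outer) = 44.65 mm.

44.65 mm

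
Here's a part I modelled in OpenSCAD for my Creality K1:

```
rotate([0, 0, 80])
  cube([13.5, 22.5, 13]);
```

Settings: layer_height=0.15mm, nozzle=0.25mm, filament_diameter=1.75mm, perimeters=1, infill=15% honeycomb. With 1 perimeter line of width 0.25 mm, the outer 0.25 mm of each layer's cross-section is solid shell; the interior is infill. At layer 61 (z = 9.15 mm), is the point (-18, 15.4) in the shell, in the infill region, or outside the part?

infill

At z = 9.15 mm: the cube (footprint 13.5×22.5) is included at this height; (whole slice rotated 80° about Z — lengths, areas and connectivity unchanged). Overall, the cross-section is a single solid region. Undo the 80° rotation: the query point maps to (12.040, 20.401) in the un-rotated model frame. The nearest boundary edge runs (13.50, 0.00)→(13.50, 22.50); distance from the point to it = 1.46 mm. The point is inside the cross-section and 1.46 mm from the nearest boundary — more than the 0.25 mm shell width (1 × 0.25), so it's in the infill interior.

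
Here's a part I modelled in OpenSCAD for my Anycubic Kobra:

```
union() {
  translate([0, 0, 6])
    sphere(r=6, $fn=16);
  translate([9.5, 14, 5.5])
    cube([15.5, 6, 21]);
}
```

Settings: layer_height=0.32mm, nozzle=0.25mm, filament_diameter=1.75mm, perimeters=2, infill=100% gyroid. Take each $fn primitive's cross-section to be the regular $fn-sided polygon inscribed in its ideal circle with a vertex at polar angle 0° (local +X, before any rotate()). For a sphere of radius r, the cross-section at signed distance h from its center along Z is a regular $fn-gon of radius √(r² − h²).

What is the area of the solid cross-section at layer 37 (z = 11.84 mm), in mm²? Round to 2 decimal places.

At z = 11.84 mm: the r=6 sphere slices to a regular 16-gon of circumradius 1.376 (√(r²−h²) with h=5.84 from center) (area = (16/2)·1.376²·sin(360°/16) = 5.80 mm²); the 15.5×6 cube at (9.5, 14) contributes its full rectangle (area 93.00 mm²); Combining (union): the 2 present regions are separate (no shared area or edge), so areas and boundary lengths simply add and each stays a separate island — area = 98.80 mm². Overall, the cross-section has 2 separate islands. Net area = 98.80 mm².

98.80 mm²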